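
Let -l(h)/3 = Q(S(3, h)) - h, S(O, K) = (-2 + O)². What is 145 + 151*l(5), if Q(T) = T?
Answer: 1957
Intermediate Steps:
l(h) = -3 + 3*h (l(h) = -3*((-2 + 3)² - h) = -3*(1² - h) = -3*(1 - h) = -3 + 3*h)
145 + 151*l(5) = 145 + 151*(-3 + 3*5) = 145 + 151*(-3 + 15) = 145 + 151*12 = 145 + 1812 = 1957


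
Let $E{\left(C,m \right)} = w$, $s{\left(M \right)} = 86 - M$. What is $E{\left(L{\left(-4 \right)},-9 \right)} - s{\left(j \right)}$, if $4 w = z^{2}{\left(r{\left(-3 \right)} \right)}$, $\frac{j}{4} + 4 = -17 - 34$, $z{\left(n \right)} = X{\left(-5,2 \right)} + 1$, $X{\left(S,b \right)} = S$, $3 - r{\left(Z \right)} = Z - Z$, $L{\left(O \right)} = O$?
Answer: $-302$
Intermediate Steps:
$r{\left(Z \right)} = 3$ ($r{\left(Z \right)} = 3 - \left(Z - Z\right) = 3 - 0 = 3 + 0 = 3$)
$z{\left(n \right)} = -4$ ($z{\left(n \right)} = -5 + 1 = -4$)
$j = -220$ ($j = -16 + 4 \left(-17 - 34\right) = -16 + 4 \left(-51\right) = -16 - 204 = -220$)
$w = 4$ ($w = \frac{\left(-4\right)^{2}}{4} = \frac{1}{4} \cdot 16 = 4$)
$E{\left(C,m \right)} = 4$
$E{\left(L{\left(-4 \right)},-9 \right)} - s{\left(j \right)} = 4 - \left(86 - -220\right) = 4 - \left(86 + 220\right) = 4 - 306 = -302$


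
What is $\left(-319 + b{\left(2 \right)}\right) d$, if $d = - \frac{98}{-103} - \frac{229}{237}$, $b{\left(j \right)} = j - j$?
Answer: $\frac{115159}{24411} \approx 4.7175$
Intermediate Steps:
$b{\left(j \right)} = 0$
$d = - \frac{361}{24411}$ ($d = \left(-98\right) \left(- \frac{1}{103}\right) - \frac{229}{237} = \frac{98}{103} - \frac{229}{237} = - \frac{361}{24411} \approx -0.014788$)
$\left(-319 + b{\left(2 \right)}\right) d = \left(-319 + 0\right) \left(- \frac{361}{24411}\right) = \left(-319\right) \left(- \frac{361}{24411}\right) = \frac{115159}{24411}$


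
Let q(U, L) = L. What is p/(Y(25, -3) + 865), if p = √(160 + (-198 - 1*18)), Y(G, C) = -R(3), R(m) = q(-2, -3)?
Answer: I*√14/434 ≈ 0.0086213*I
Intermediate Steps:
R(m) = -3
Y(G, C) = 3 (Y(G, C) = -1*(-3) = 3)
p = 2*I*√14 (p = √(160 + (-198 - 18)) = √(160 - 216) = √(-56) = 2*I*√14 ≈ 7.4833*I)
p/(Y(25, -3) + 865) = (2*I*√14)/(3 + 865) = (2*I*√14)/868 = I*√14/434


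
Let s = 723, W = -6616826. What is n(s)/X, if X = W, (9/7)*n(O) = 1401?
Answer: -3269/19850478 ≈ -0.00016468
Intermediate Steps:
n(O) = 3269/3 (n(O) = (7/9)*1401 = 3269/3)
X = -6616826
n(s)/X = (3269/3)/(-6616826) = (3269/3)*(-1/6616826) = -3269/19850478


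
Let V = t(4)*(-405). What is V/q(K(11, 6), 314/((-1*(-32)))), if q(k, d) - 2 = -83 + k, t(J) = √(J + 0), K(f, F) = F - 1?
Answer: 405/38 ≈ 10.658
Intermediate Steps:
K(f, F) = -1 + F
t(J) = √J
q(k, d) = -81 + k (q(k, d) = 2 + (-83 + k) = -81 + k)
V = -810 (V = √4*(-405) = 2*(-405) = -810)
V/q(K(11, 6), 314/((-1*(-32)))) = -810/(-81 + (-1 + 6)) = -810/(-81 + 5) = -810/(-76) = -810*(-1/76) = 405/38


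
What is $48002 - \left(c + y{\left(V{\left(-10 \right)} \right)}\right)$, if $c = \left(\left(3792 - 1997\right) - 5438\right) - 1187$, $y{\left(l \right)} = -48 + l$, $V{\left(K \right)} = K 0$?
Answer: $52880$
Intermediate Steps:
$V{\left(K \right)} = 0$
$c = -4830$ ($c = \left(1795 - 5438\right) - 1187 = -3643 - 1187 = -4830$)
$48002 - \left(c + y{\left(V{\left(-10 \right)} \right)}\right) = 48002 - \left(-4830 + \left(-48 + 0\right)\right) = 48002 - \left(-4830 - 48\right) = 48002 - -4878 = 48002 + 4878 = 52880$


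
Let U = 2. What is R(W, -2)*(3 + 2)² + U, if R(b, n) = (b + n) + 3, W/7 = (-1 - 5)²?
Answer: 6327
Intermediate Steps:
W = 252 (W = 7*(-1 - 5)² = 7*(-6)² = 7*36 = 252)
R(b, n) = 3 + b + n
R(W, -2)*(3 + 2)² + U = (3 + 252 - 2)*(3 + 2)² + 2 = 253*5² + 2 = 253*25 + 2 = 6325 + 2 = 6327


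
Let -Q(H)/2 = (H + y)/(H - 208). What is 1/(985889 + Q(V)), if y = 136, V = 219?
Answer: 11/10844069 ≈ 1.0144e-6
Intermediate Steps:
Q(H) = -2*(136 + H)/(-208 + H) (Q(H) = -2*(H + 136)/(H - 208) = -2*(136 + H)/(-208 + H))
1/(985889 + Q(V)) = 1/(985889 + 2*(-136 - 1*219)/(-208 + 219)) = 1/(985889 + 2*(-136 - 219)/11) = 1/(985889 + 2*(1/11)*(-355)) = 1/(985889 - 710/11) = 1/(10844069/11) = 11/10844069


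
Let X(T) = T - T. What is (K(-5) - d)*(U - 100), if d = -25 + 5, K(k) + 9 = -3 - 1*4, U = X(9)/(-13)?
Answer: -400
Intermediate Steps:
X(T) = 0
U = 0 (U = 0/(-13) = 0*(-1/13) = 0)
K(k) = -16 (K(k) = -9 + (-3 - 1*4) = -9 + (-3 - 4) = -9 - 7 = -16)
d = -20
(K(-5) - d)*(U - 100) = (-16 - 1*(-20))*(0 - 100) = (-16 + 20)*(-100) = 4*(-100) = -400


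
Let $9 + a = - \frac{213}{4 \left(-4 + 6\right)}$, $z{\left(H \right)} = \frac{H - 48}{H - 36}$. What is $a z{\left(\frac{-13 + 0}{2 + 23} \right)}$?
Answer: $- \frac{345705}{7304} \approx -47.331$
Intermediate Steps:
$z{\left(H \right)} = \frac{-48 + H}{-36 + H}$
$a = - \frac{285}{8}$ ($a = -9 - \frac{213}{4 \left(-4 + 6\right)} = -9 - \frac{213}{4 \cdot 2} = -9 - \frac{213}{8} = - \frac{285}{8} \approx -35.625$)
$a z{\left(\frac{-13 + 0}{2 + 23} \right)} = - \frac{285 \frac{-48 + \frac{-13 + 0}{2 + 23}}{-36 + \frac{-13 + 0}{2 + 23}}}{8} = - \frac{285 \frac{-48 - \frac{13}{25}}{-36 - \frac{13}{25}}}{8} = - \frac{285 \frac{1}{- \frac{913}{25}} \left(- \frac{1213}{25}\right)}{8} = - \frac{285 \left(\left(- \frac{25}{913}\right) \left(- \frac{1213}{25}\right)\right)}{8} = \left(- \frac{285}{8}\right) \frac{1213}{913} = - \frac{345705}{7304}$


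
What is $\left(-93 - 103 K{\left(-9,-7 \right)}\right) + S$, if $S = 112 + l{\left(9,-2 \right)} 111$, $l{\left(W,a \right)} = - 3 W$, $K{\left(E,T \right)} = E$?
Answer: $-2051$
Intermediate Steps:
$S = -2885$ ($S = 112 + \left(-3\right) 9 \cdot 111 = 112 - 2997 = -2885$)
$\left(-93 - 103 K{\left(-9,-7 \right)}\right) + S = \left(-93 - -927\right) - 2885 = \left(-93 + 927\right) - 2885 = 834 - 2885 = -2051$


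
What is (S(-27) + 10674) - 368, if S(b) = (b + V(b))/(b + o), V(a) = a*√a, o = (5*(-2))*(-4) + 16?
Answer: 298847/29 - 81*I*√3/29 ≈ 10305.0 - 4.8378*I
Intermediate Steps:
o = 56 (o = -10*(-4) + 16 = 40 + 16 = 56)
V(a) = a^(3/2)
S(b) = (b + b^(3/2))/(56 + b) (S(b) = (b + b^(3/2))/(b + 56) = (b + b^(3/2))/(56 + b))
(S(-27) + 10674) - 368 = ((-27 + (-27)^(3/2))/(56 - 27) + 10674) - 368 = ((-27 - 81*I*√3)/29 + 10674) - 368 = ((-27/29 - 81*I*√3/29) + 10674) - 368 = (309519/29 - 81*I*√3/29) - 368 = 298847/29 - 81*I*√3/29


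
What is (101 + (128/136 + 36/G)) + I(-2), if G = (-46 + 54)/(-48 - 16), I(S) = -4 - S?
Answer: -3197/17 ≈ -188.06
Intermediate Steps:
G = -⅛ (G = 8/(-64) = 8*(-1/64) = -⅛ ≈ -0.12500)
(101 + (128/136 + 36/G)) + I(-2) = (101 + (128/136 + 36/(-⅛))) + (-4 - 1*(-2)) = (101 + (128*(1/136) + 36*(-8))) + (-4 + 2) = (101 + (16/17 - 288)) - 2 = (101 - 4880/17) - 2 = -3163/17 - 2 = -3197/17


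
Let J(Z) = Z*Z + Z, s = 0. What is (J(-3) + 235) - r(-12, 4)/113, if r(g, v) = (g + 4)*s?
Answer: 241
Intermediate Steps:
r(g, v) = 0 (r(g, v) = (g + 4)*0 = (4 + g)*0 = 0)
J(Z) = Z + Z² (J(Z) = Z² + Z = Z + Z²)
(J(-3) + 235) - r(-12, 4)/113 = (-3*(1 - 3) + 235) - 0/113 = (-3*(-2) + 235) - 0/113 = (6 + 235) - 1*0 = 241 + 0 = 241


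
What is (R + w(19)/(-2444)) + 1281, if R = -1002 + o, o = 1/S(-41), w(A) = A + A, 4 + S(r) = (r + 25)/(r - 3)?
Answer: 6811659/24440 ≈ 278.71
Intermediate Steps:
S(r) = -4 + (25 + r)/(-3 + r) (S(r) = -4 + (r + 25)/(r - 3) = -4 + (25 + r)/(-3 + r))
w(A) = 2*A
o = -11/40 (o = 1/((37 - 3*(-41))/(-3 - 41)) = 1/((37 + 123)/(-44)) = 1/(-1/44*160) = 1/(-40/11) = -11/40 ≈ -0.27500)
R = -40091/40 (R = -1002 - 11/40 = -40091/40 ≈ -1002.3)
(R + w(19)/(-2444)) + 1281 = (-40091/40 + (2*19)/(-2444)) + 1281 = (-40091/40 + 38*(-1/2444)) + 1281 = (-40091/40 - 19/1222) + 1281 = -24495981/24440 + 1281 = 6811659/24440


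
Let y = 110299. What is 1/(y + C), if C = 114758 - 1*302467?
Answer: -1/77410 ≈ -1.2918e-5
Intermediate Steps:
C = -187709 (C = 114758 - 302467 = -187709)
1/(y + C) = 1/(110299 - 187709) = 1/(-77410) = -1/77410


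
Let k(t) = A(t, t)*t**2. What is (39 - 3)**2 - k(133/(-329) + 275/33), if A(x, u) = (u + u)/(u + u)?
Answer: 24515852/19881 ≈ 1233.1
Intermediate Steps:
A(x, u) = 1 (A(x, u) = (2*u)/((2*u)) = (2*u)*(1/(2*u)) = 1)
k(t) = t**2 (k(t) = 1*t**2 = t**2)
(39 - 3)**2 - k(133/(-329) + 275/33) = (39 - 3)**2 - (133/(-329) + 275/33)**2 = 36**2 - (133*(-1/329) + 275*(1/33))**2 = 1296 - (-19/47 + 25/3)**2 = 1296 - (1118/141)**2 = 1296 - 1*1249924/19881 = 1296 - 1249924/19881 = 24515852/19881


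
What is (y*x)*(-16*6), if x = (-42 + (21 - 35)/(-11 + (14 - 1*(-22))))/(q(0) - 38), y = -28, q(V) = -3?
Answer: 2860032/1025 ≈ 2790.3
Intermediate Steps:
x = 1064/1025 (x = (-42 + (21 - 35)/(-11 + (14 - 1*(-22))))/(-3 - 38) = (-42 - 14/(-11 + (14 + 22)))/(-41) = (-42 - 14/(-11 + 36))*(-1/41) = (-42 - 14/25)*(-1/41) = -1064/25*(-1/41) = 1064/1025 ≈ 1.0380)
(y*x)*(-16*6) = (-28*1064/1025)*(-16*6) = -29792/1025*(-96) = 2860032/1025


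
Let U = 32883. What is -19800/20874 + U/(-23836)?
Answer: -193058757/82925444 ≈ -2.3281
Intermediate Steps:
-19800/20874 + U/(-23836) = -19800/20874 + 32883/(-23836) = -19800*1/20874 + 32883*(-1/23836) = -3300/3479 - 32883/23836 = -193058757/82925444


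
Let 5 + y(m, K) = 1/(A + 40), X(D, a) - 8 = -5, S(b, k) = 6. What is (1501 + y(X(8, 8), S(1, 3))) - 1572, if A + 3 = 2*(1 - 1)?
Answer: -2811/37 ≈ -75.973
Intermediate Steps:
A = -3 (A = -3 + 2*(1 - 1) = -3 + 2*0 = -3 + 0 = -3)
X(D, a) = 3 (X(D, a) = 8 - 5 = 3)
y(m, K) = -184/37 (y(m, K) = -5 + 1/(-3 + 40) = -5 + 1/37 = -184/37)
(1501 + y(X(8, 8), S(1, 3))) - 1572 = (1501 - 184/37) - 1572 = 55353/37 - 1572 = -2811/37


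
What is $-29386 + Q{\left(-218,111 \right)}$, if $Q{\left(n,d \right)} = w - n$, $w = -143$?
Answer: $-29311$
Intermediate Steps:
$Q{\left(n,d \right)} = -143 - n$
$-29386 + Q{\left(-218,111 \right)} = -29386 - -75 = -29386 + \left(-143 + 218\right) = -29386 + 75 = -29311$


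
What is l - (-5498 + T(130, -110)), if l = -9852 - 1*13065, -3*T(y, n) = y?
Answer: -52127/3 ≈ -17376.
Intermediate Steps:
T(y, n) = -y/3
l = -22917 (l = -9852 - 13065 = -22917)
l - (-5498 + T(130, -110)) = -22917 - (-5498 - 1/3*130) = -22917 - (-5498 - 130/3) = -22917 - 1*(-16624/3) = -22917 + 16624/3 = -52127/3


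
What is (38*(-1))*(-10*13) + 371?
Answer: 5311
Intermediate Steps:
(38*(-1))*(-10*13) + 371 = -38*(-130) + 371 = 4940 + 371 = 5311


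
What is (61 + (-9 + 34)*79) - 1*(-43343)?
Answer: 45379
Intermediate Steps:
(61 + (-9 + 34)*79) - 1*(-43343) = (61 + 25*79) + 43343 = (61 + 1975) + 43343 = 2036 + 43343 = 45379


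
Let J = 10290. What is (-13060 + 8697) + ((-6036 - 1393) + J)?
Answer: -1502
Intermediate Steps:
(-13060 + 8697) + ((-6036 - 1393) + J) = (-13060 + 8697) + ((-6036 - 1393) + 10290) = -4363 + (-7429 + 10290) = -4363 + 2861 = -1502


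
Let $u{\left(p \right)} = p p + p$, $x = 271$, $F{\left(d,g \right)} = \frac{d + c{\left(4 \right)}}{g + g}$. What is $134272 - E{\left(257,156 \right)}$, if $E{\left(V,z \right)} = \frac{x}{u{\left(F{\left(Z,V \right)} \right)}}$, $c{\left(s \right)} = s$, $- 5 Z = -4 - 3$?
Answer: $\frac{7625090468}{70119} \approx 1.0875 \cdot 10^{5}$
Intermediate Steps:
$Z = \frac{7}{5}$ ($Z = - \frac{-4 - 3}{5} = \left(- \frac{1}{5}\right) \left(-7\right) = \frac{7}{5} \approx 1.4$)
$F{\left(d,g \right)} = \frac{4 + d}{2 g}$ ($F{\left(d,g \right)} = \frac{d + 4}{g + g} = \frac{4 + d}{2 g}$)
$u{\left(p \right)} = p + p^{2}$ ($u{\left(p \right)} = p^{2} + p = p + p^{2}$)
$E{\left(V,z \right)} = \frac{2710 V}{27 \left(1 + \frac{27}{10 V}\right)}$ ($E{\left(V,z \right)} = \frac{271}{\frac{4 + \frac{7}{5}}{2 V} \left(1 + \frac{4 + \frac{7}{5}}{2 V}\right)} = \frac{271}{\frac{1}{2} \frac{1}{V} \frac{27}{5} \left(1 + \frac{1}{2} \frac{1}{V} \frac{27}{5}\right)} = \frac{271}{\frac{27}{10 V} \left(1 + \frac{27}{10 V}\right)} = \frac{271}{\frac{27}{10} \frac{1}{V} \left(1 + \frac{27}{10 V}\right)} = 271 \frac{10 V}{27 \left(1 + \frac{27}{10 V}\right)} = \frac{2710 V}{27 \left(1 + \frac{27}{10 V}\right)}$)
$134272 - E{\left(257,156 \right)} = 134272 - \frac{27100 \cdot 257^{2}}{27 \left(27 + 10 \cdot 257\right)} = 134272 - \frac{27100}{27} \cdot 66049 \frac{1}{27 + 2570} = 134272 - \frac{27100}{27} \cdot 66049 \cdot \frac{1}{2597} = 134272 - \frac{1789927900}{70119} = \frac{7625090468}{70119}$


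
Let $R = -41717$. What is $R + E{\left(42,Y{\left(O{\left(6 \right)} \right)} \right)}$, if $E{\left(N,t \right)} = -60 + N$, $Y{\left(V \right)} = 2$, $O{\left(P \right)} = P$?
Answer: $-41735$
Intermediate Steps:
$R + E{\left(42,Y{\left(O{\left(6 \right)} \right)} \right)} = -41717 + \left(-60 + 42\right) = -41717 - 18 = -41735$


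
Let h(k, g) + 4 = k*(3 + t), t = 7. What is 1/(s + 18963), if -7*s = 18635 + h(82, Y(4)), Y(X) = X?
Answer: 7/113290 ≈ 6.1788e-5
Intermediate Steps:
h(k, g) = -4 + 10*k (h(k, g) = -4 + k*(3 + 7) = -4 + k*10 = -4 + 10*k)
s = -19451/7 (s = -(18635 + (-4 + 10*82))/7 = -(18635 + (-4 + 820))/7 = -(18635 + 816)/7 = -⅐*19451 = -19451/7 ≈ -2778.7)
1/(s + 18963) = 1/(-19451/7 + 18963) = 1/(113290/7) = 7/113290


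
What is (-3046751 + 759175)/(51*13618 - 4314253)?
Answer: 2287576/3619735 ≈ 0.63197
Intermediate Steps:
(-3046751 + 759175)/(51*13618 - 4314253) = -2287576/(694518 - 4314253) = -2287576/(-3619735) = -2287576*(-1/3619735) = 2287576/3619735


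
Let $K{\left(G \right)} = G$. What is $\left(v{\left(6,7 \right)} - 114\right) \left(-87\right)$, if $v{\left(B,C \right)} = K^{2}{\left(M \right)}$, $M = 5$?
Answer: $7743$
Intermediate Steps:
$v{\left(B,C \right)} = 25$ ($v{\left(B,C \right)} = 5^{2} = 25$)
$\left(v{\left(6,7 \right)} - 114\right) \left(-87\right) = \left(25 - 114\right) \left(-87\right) = \left(-89\right) \left(-87\right) = 7743$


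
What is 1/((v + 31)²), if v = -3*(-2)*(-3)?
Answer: 1/169 ≈ 0.0059172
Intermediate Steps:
v = -18 (v = 6*(-3) = -18)
1/((v + 31)²) = 1/((-18 + 31)²) = 1/(13²) = 1/169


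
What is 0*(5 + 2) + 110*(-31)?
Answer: -3410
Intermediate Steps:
0*(5 + 2) + 110*(-31) = 0*7 - 3410 = 0 - 3410 = -3410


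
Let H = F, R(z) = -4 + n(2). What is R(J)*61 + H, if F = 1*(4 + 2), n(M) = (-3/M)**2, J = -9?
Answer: -403/4 ≈ -100.75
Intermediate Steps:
n(M) = 9/M**2
R(z) = -7/4 (R(z) = -4 + 9/2**2 = -4 + 9*(1/4) = -4 + 9/4 = -7/4)
F = 6 (F = 1*6 = 6)
H = 6
R(J)*61 + H = -7/4*61 + 6 = -427/4 + 6 = -403/4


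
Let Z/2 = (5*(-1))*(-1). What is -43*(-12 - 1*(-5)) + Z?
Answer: 311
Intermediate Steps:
Z = 10 (Z = 2*((5*(-1))*(-1)) = 2*(-5*(-1)) = 2*5 = 10)
-43*(-12 - 1*(-5)) + Z = -43*(-12 - 1*(-5)) + 10 = -43*(-12 + 5) + 10 = -43*(-7) + 10 = 301 + 10 = 311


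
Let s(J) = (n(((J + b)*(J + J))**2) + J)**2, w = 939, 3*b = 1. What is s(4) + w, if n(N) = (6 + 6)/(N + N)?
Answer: 27931541977/29246464 ≈ 955.04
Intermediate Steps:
b = 1/3 (b = (1/3)*1 = 1/3 ≈ 0.33333)
n(N) = 6/N (n(N) = 12/((2*N)) = 12*(1/(2*N)) = 6/N)
s(J) = (J + 3/(2*J**2*(1/3 + J)**2))**2 (s(J) = (6/(((J + 1/3)*(J + J))**2) + J)**2 = (6/(((1/3 + J)*(2*J))**2) + J)**2 = (6/((2*J*(1/3 + J))**2) + J)**2 = (6/((4*J**2*(1/3 + J)**2)) + J)**2 = (6*(1/(4*J**2*(1/3 + J)**2)) + J)**2 = (3/(2*J**2*(1/3 + J)**2) + J)**2 = (J + 3/(2*J**2*(1/3 + J)**2))**2)
s(4) + w = (1/4)*(27 + 2*4**3*(1 + 3*4)**2)**2/(4**4*(1 + 3*4)**4) + 939 = (1/4)*(1/256)*(27 + 2*64*(1 + 12)**2)**2/(1 + 12)**4 + 939 = (1/4)*(1/256)*(27 + 2*64*13**2)**2/13**4 + 939 = (1/4)*(1/256)*(1/28561)*(27 + 2*64*169)**2 + 939 = (1/4)*(1/256)*(1/28561)*(27 + 21632)**2 + 939 = (1/4)*(1/256)*(1/28561)*21659**2 + 939 = (1/4)*(1/256)*(1/28561)*469112281 + 939 = 469112281/29246464 + 939 = 27931541977/29246464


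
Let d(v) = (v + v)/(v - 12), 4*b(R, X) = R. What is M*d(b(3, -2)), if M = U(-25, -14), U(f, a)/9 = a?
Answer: 84/5 ≈ 16.800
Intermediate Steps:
b(R, X) = R/4
d(v) = 2*v/(-12 + v) (d(v) = (2*v)/(-12 + v) = 2*v/(-12 + v))
U(f, a) = 9*a
M = -126 (M = 9*(-14) = -126)
M*d(b(3, -2)) = -252*(¼)*3/(-12 + (¼)*3) = -252*3/(4*(-12 + ¾)) = -252*3/(4*(-45/4)) = -252*3*(-4)/(4*45) = -126*(-2/15) = 84/5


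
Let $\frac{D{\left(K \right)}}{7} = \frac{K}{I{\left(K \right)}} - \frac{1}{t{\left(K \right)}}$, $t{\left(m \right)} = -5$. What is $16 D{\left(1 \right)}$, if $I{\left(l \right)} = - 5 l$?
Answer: $0$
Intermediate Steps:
$D{\left(K \right)} = 0$ ($D{\left(K \right)} = 7 \left(\frac{K}{\left(-5\right) K} - \frac{1}{-5}\right) = 7 \left(K \left(- \frac{1}{5 K}\right) - - \frac{1}{5}\right) = 7 \left(- \frac{1}{5} + \frac{1}{5}\right) = 7 \cdot 0 = 0$)
$16 D{\left(1 \right)} = 16 \cdot 0 = 0$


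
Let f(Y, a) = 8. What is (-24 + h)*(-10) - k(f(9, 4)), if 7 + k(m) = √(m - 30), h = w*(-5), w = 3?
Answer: 397 - I*√22 ≈ 397.0 - 4.6904*I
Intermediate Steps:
h = -15 (h = 3*(-5) = -15)
k(m) = -7 + √(-30 + m) (k(m) = -7 + √(m - 30) = -7 + √(-30 + m))
(-24 + h)*(-10) - k(f(9, 4)) = (-24 - 15)*(-10) - (-7 + √(-30 + 8)) = -39*(-10) - (-7 + √(-22)) = 390 - (-7 + I*√22) = 390 + (7 - I*√22) = 397 - I*√22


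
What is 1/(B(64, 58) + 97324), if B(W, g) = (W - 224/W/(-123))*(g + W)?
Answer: 123/12931663 ≈ 9.5115e-6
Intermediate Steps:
B(W, g) = (W + g)*(W + 224/(123*W)) (B(W, g) = (W - 224/W*(-1/123))*(W + g) = (W + 224/(123*W))*(W + g) = (W + g)*(W + 224/(123*W)))
1/(B(64, 58) + 97324) = 1/((224/123 + 64² + 64*58 + (224/123)*58/64) + 97324) = 1/((224/123 + 4096 + 3712 + (224/123)*58*(1/64)) + 97324) = 1/((224/123 + 4096 + 3712 + 203/123) + 97324) = 1/(960811/123 + 97324) = 1/(12931663/123) = 123/12931663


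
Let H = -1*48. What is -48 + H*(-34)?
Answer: 1584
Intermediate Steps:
H = -48
-48 + H*(-34) = -48 - 48*(-34) = -48 + 1632 = 1584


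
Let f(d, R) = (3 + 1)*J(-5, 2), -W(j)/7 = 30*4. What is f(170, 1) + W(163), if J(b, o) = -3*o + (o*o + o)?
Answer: -840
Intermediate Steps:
J(b, o) = o**2 - 2*o (J(b, o) = -3*o + (o**2 + o) = -3*o + (o + o**2) = o**2 - 2*o)
W(j) = -840 (W(j) = -210*4 = -7*120 = -840)
f(d, R) = 0 (f(d, R) = (3 + 1)*(2*(-2 + 2)) = 4*(2*0) = 4*0 = 0)
f(170, 1) + W(163) = 0 - 840 = -840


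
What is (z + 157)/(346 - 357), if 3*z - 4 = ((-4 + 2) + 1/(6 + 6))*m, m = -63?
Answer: -2383/132 ≈ -18.053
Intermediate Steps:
z = 499/12 (z = 4/3 + (((-4 + 2) + 1/(6 + 6))*(-63))/3 = 4/3 + ((-2 + 1/12)*(-63))/3 = 4/3 + (-23/12*(-63))/3 = 4/3 + (1/3)*(483/4) = 4/3 + 161/4 = 499/12 ≈ 41.583)
(z + 157)/(346 - 357) = (499/12 + 157)/(346 - 357) = (2383/12)/(-11) = (2383/12)*(-1/11) = -2383/132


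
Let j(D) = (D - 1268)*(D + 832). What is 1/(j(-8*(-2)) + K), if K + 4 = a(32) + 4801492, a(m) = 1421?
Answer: 1/3741213 ≈ 2.6729e-7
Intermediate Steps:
j(D) = (-1268 + D)*(832 + D)
K = 4802909 (K = -4 + (1421 + 4801492) = -4 + 4802913 = 4802909)
1/(j(-8*(-2)) + K) = 1/((-1054976 + (-8*(-2))² - (-3488)*(-2)) + 4802909) = 1/((-1054976 + 16² - 436*16) + 4802909) = 1/((-1054976 + 256 - 6976) + 4802909) = 1/(-1061696 + 4802909) = 1/3741213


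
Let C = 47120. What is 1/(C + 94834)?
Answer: 1/141954 ≈ 7.0445e-6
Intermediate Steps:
1/(C + 94834) = 1/(47120 + 94834) = 1/141954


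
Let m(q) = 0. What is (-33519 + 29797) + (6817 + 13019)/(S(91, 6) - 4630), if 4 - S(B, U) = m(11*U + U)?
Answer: -957656/257 ≈ -3726.3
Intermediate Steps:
S(B, U) = 4 (S(B, U) = 4 - 1*0 = 4 + 0 = 4)
(-33519 + 29797) + (6817 + 13019)/(S(91, 6) - 4630) = (-33519 + 29797) + (6817 + 13019)/(4 - 4630) = -3722 + 19836/(-4626) = -3722 + 19836*(-1/4626) = -3722 - 1102/257 = -957656/257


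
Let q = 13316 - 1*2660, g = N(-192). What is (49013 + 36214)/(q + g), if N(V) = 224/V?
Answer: 511362/63929 ≈ 7.9989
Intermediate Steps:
g = -7/6 (g = 224/(-192) = 224*(-1/192) = -7/6 ≈ -1.1667)
q = 10656 (q = 13316 - 2660 = 10656)
(49013 + 36214)/(q + g) = (49013 + 36214)/(10656 - 7/6) = 85227/(63929/6) = 85227*(6/63929) = 511362/63929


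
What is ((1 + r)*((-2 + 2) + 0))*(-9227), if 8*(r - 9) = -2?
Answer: 0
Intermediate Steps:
r = 35/4 (r = 9 + (1/8)*(-2) = 9 - 1/4 = 35/4 ≈ 8.7500)
((1 + r)*((-2 + 2) + 0))*(-9227) = ((1 + 35/4)*((-2 + 2) + 0))*(-9227) = (39*(0 + 0)/4)*(-9227) = ((39/4)*0)*(-9227) = 0*(-9227) = 0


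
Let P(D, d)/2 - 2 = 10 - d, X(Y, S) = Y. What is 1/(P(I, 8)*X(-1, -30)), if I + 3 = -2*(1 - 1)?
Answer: -⅛ ≈ -0.12500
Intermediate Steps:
I = -3 (I = -3 - 2*(1 - 1) = -3 - 2*0 = -3 + 0 = -3)
P(D, d) = 24 - 2*d (P(D, d) = 4 + 2*(10 - d) = 4 + (20 - 2*d) = 24 - 2*d)
1/(P(I, 8)*X(-1, -30)) = 1/((24 - 2*8)*(-1)) = 1/((24 - 16)*(-1)) = 1/(8*(-1)) = 1/(-8) = -⅛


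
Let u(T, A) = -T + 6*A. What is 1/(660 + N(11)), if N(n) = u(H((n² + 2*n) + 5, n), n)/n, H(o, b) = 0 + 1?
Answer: 11/7325 ≈ 0.0015017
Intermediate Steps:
H(o, b) = 1
N(n) = (-1 + 6*n)/n (N(n) = (-1*1 + 6*n)/n = (-1 + 6*n)/n)
1/(660 + N(11)) = 1/(660 + (6 - 1/11)) = 1/(660 + 65/11) = 1/(7325/11) = 11/7325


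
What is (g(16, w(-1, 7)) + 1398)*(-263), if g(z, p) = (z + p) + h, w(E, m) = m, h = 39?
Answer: -383980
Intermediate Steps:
g(z, p) = 39 + p + z (g(z, p) = (z + p) + 39 = (p + z) + 39 = 39 + p + z)
(g(16, w(-1, 7)) + 1398)*(-263) = ((39 + 7 + 16) + 1398)*(-263) = (62 + 1398)*(-263) = 1460*(-263) = -383980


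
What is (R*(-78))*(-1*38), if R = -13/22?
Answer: -19266/11 ≈ -1751.5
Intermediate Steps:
R = -13/22 (R = -13*1/22 = -13/22 ≈ -0.59091)
(R*(-78))*(-1*38) = (-13/22*(-78))*(-1*38) = (507/11)*(-38) = -19266/11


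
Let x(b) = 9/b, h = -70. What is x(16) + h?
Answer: -1111/16 ≈ -69.438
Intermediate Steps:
x(16) + h = 9/16 - 70 = -1111/16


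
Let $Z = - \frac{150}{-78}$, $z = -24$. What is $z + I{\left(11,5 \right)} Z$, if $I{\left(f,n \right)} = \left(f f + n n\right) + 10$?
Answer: $276$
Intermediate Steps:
$Z = \frac{25}{13}$ ($Z = \left(-150\right) \left(- \frac{1}{78}\right) = \frac{25}{13} \approx 1.9231$)
$I{\left(f,n \right)} = 10 + f^{2} + n^{2}$ ($I{\left(f,n \right)} = \left(f^{2} + n^{2}\right) + 10 = 10 + f^{2} + n^{2}$)
$z + I{\left(11,5 \right)} Z = -24 + \left(10 + 11^{2} + 5^{2}\right) \frac{25}{13} = -24 + \left(10 + 121 + 25\right) \frac{25}{13} = -24 + 156 \cdot \frac{25}{13} = -24 + 300 = 276$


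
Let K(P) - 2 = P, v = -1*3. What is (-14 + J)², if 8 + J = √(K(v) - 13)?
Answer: (22 - I*√14)² ≈ 470.0 - 164.63*I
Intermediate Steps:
v = -3
K(P) = 2 + P
J = -8 + I*√14 (J = -8 + √((2 - 3) - 13) = -8 + √(-1 - 13) = -8 + √(-14) = -8 + I*√14 ≈ -8.0 + 3.7417*I)
(-14 + J)² = (-14 + (-8 + I*√14))² = (-22 + I*√14)²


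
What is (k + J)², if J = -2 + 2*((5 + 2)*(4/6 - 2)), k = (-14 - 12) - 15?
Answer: 34225/9 ≈ 3802.8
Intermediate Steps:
k = -41 (k = -26 - 15 = -41)
J = -62/3 (J = -2 + 2*(7*(4*(⅙) - 2)) = -2 + 2*(7*(⅔ - 2)) = -2 + 2*(7*(-4/3)) = -2 + 2*(-28/3) = -2 - 56/3 = -62/3 ≈ -20.667)
(k + J)² = (-41 - 62/3)² = (-185/3)² = 34225/9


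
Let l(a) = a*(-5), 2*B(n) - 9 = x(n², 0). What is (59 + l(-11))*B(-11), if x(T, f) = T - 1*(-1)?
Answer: 7467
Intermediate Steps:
x(T, f) = 1 + T (x(T, f) = T + 1 = 1 + T)
B(n) = 5 + n²/2 (B(n) = 9/2 + (1 + n²)/2 = 9/2 + (½ + n²/2) = 5 + n²/2)
l(a) = -5*a
(59 + l(-11))*B(-11) = (59 - 5*(-11))*(5 + (½)*(-11)²) = (59 + 55)*(5 + (½)*121) = 114*(5 + 121/2) = 114*(131/2) = 7467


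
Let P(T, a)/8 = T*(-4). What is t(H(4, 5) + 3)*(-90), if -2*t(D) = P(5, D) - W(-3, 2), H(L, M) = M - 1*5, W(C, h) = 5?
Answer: -7425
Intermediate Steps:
P(T, a) = -32*T (P(T, a) = 8*(T*(-4)) = 8*(-4*T) = -32*T)
H(L, M) = -5 + M (H(L, M) = M - 5 = -5 + M)
t(D) = 165/2 (t(D) = -(-32*5 - 1*5)/2 = -(-160 - 5)/2 = -1/2*(-165) = 165/2)
t(H(4, 5) + 3)*(-90) = (165/2)*(-90) = -7425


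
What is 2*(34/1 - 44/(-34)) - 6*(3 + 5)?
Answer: 384/17 ≈ 22.588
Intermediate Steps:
2*(34/1 - 44/(-34)) - 6*(3 + 5) = 2*(34*1 - 44*(-1/34)) - 6*8 = 2*(34 + 22/17) - 48 = 2*(600/17) - 48 = 1200/17 - 48 = 384/17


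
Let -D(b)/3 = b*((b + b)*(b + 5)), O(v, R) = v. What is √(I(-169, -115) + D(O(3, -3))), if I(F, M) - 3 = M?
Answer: 4*I*√34 ≈ 23.324*I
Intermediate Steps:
I(F, M) = 3 + M
D(b) = -6*b²*(5 + b) (D(b) = -3*b*(b + b)*(b + 5) = -3*b*(2*b)*(5 + b) = -3*b*2*b*(5 + b) = -6*b²*(5 + b))
√(I(-169, -115) + D(O(3, -3))) = √((3 - 115) + 6*3²*(-5 - 1*3)) = √(-112 + 6*9*(-5 - 3)) = √(-112 + 6*9*(-8)) = √(-112 - 432) = √(-544) = 4*I*√34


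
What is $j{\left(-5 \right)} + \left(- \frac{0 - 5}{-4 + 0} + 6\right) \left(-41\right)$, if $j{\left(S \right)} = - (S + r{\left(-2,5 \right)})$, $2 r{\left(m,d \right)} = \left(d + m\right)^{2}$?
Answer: $- \frac{777}{4} \approx -194.25$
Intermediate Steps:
$r{\left(m,d \right)} = \frac{\left(d + m\right)^{2}}{2}$
$j{\left(S \right)} = - \frac{9}{2} - S$ ($j{\left(S \right)} = - (S + \frac{\left(5 - 2\right)^{2}}{2}) = - (S + \frac{3^{2}}{2}) = - (S + \frac{1}{2} \cdot 9) = - (S + \frac{9}{2}) = - (\frac{9}{2} + S) = - \frac{9}{2} - S$)
$j{\left(-5 \right)} + \left(- \frac{0 - 5}{-4 + 0} + 6\right) \left(-41\right) = \left(- \frac{9}{2} - -5\right) + \left(- \frac{0 - 5}{-4 + 0} + 6\right) \left(-41\right) = \left(- \frac{9}{2} + 5\right) + \left(- \frac{-5}{-4} + 6\right) \left(-41\right) = \frac{1}{2} + \left(- \frac{\left(-5\right) \left(-1\right)}{4} + 6\right) \left(-41\right) = \frac{1}{2} + \left(\left(-1\right) \frac{5}{4} + 6\right) \left(-41\right) = \frac{1}{2} + \left(- \frac{5}{4} + 6\right) \left(-41\right) = \frac{1}{2} + \frac{19}{4} \left(-41\right) = \frac{1}{2} - \frac{779}{4} = - \frac{777}{4}$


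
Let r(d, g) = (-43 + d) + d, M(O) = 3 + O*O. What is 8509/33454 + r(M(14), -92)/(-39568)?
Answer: 162403971/661853936 ≈ 0.24538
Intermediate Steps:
M(O) = 3 + O**2
r(d, g) = -43 + 2*d
8509/33454 + r(M(14), -92)/(-39568) = 8509/33454 + (-43 + 2*(3 + 14**2))/(-39568) = 8509*(1/33454) + (-43 + 2*(3 + 196))*(-1/39568) = 8509/33454 + (-43 + 2*199)*(-1/39568) = 8509/33454 + (-43 + 398)*(-1/39568) = 8509/33454 + 355*(-1/39568) = 8509/33454 - 355/39568 = 162403971/661853936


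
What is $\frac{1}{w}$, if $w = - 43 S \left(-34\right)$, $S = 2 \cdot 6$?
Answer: $\frac{1}{17544} \approx 5.7 \cdot 10^{-5}$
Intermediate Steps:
$S = 12$
$w = 17544$ ($w = \left(-43\right) 12 \left(-34\right) = \left(-516\right) \left(-34\right) = 17544$)
$\frac{1}{w} = \frac{1}{17544}$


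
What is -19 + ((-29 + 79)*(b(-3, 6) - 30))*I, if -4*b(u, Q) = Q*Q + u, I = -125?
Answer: 478087/2 ≈ 2.3904e+5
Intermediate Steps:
b(u, Q) = -u/4 - Q²/4 (b(u, Q) = -(Q*Q + u)/4 = -(Q² + u)/4 = -(u + Q²)/4 = -u/4 - Q²/4)
-19 + ((-29 + 79)*(b(-3, 6) - 30))*I = -19 + ((-29 + 79)*((-¼*(-3) - ¼*6²) - 30))*(-125) = -19 + (50*((¾ - ¼*36) - 30))*(-125) = -19 + (50*((¾ - 9) - 30))*(-125) = -19 + (50*(-33/4 - 30))*(-125) = -19 + (50*(-153/4))*(-125) = -19 - 3825/2*(-125) = -19 + 478125/2 = 478087/2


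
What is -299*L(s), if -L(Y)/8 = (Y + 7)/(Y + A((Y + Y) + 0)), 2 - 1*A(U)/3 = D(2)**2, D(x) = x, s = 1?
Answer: -19136/5 ≈ -3827.2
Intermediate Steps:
A(U) = -6 (A(U) = 6 - 3*2**2 = 6 - 3*4 = 6 - 12 = -6)
L(Y) = -8*(7 + Y)/(-6 + Y) (L(Y) = -8*(Y + 7)/(Y - 6) = -8*(7 + Y)/(-6 + Y))
-299*L(s) = -2392*(-7 - 1*1)/(-6 + 1) = -2392*(-7 - 1)/(-5) = -2392*(-1)*(-8)/5 = -299*64/5 = -19136/5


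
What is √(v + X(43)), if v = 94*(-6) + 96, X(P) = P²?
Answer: √1381 ≈ 37.162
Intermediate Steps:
v = -468 (v = -564 + 96 = -468)
√(v + X(43)) = √(-468 + 43²) = √(-468 + 1849) = √1381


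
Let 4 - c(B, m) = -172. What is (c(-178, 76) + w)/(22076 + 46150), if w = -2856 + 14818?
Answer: 2023/11371 ≈ 0.17791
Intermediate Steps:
c(B, m) = 176 (c(B, m) = 4 - 1*(-172) = 4 + 172 = 176)
w = 11962
(c(-178, 76) + w)/(22076 + 46150) = (176 + 11962)/(22076 + 46150) = 12138/68226 = 12138*(1/68226) = 2023/11371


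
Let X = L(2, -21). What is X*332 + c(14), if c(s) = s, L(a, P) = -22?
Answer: -7290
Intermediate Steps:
X = -22
X*332 + c(14) = -22*332 + 14 = -7304 + 14 = -7290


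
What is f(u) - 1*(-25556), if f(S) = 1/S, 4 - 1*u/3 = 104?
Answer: 7666799/300 ≈ 25556.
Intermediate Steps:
u = -300 (u = 12 - 3*104 = 12 - 312 = -300)
f(u) - 1*(-25556) = 1/(-300) - 1*(-25556) = -1/300 + 25556 = 7666799/300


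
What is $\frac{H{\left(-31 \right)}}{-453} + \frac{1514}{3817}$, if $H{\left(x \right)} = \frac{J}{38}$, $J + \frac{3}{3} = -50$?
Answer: $\frac{8752221}{21901946} \approx 0.39961$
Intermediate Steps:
$J = -51$ ($J = -1 - 50 = -51$)
$H{\left(x \right)} = - \frac{51}{38}$
$\frac{H{\left(-31 \right)}}{-453} + \frac{1514}{3817} = - \frac{51}{38 \left(-453\right)} + \frac{1514}{3817} = \left(- \frac{51}{38}\right) \left(- \frac{1}{453}\right) + 1514 \cdot \frac{1}{3817} = \frac{17}{5738} + \frac{1514}{3817} = \frac{8752221}{21901946}$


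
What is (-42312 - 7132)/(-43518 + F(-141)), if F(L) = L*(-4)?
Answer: 24722/21477 ≈ 1.1511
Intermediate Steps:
F(L) = -4*L
(-42312 - 7132)/(-43518 + F(-141)) = (-42312 - 7132)/(-43518 - 4*(-141)) = -49444/(-43518 + 564) = -49444/(-42954) = -49444*(-1/42954) = 24722/21477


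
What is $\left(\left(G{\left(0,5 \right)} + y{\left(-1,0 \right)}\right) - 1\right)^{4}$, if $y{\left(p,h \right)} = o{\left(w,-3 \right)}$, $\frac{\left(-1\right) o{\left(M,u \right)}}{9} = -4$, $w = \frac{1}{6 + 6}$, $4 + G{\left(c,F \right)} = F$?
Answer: $1679616$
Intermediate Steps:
$G{\left(c,F \right)} = -4 + F$
$w = \frac{1}{12} \approx 0.083333$
$o{\left(M,u \right)} = 36$ ($o{\left(M,u \right)} = \left(-9\right) \left(-4\right) = 36$)
$y{\left(p,h \right)} = 36$
$\left(\left(G{\left(0,5 \right)} + y{\left(-1,0 \right)}\right) - 1\right)^{4} = \left(\left(\left(-4 + 5\right) + 36\right) - 1\right)^{4} = \left(\left(1 + 36\right) - 1\right)^{4} = \left(37 - 1\right)^{4} = 36^{4} = 1679616$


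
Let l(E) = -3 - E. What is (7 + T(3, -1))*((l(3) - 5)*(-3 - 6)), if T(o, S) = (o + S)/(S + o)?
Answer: 792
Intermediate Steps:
T(o, S) = 1 (T(o, S) = (S + o)/(S + o) = 1)
(7 + T(3, -1))*((l(3) - 5)*(-3 - 6)) = (7 + 1)*(((-3 - 1*3) - 5)*(-3 - 6)) = 8*(((-3 - 3) - 5)*(-9)) = 8*((-6 - 5)*(-9)) = 8*(-11*(-9)) = 8*99 = 792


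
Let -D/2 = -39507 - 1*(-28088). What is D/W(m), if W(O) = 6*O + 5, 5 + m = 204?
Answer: 22838/1199 ≈ 19.048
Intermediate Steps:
m = 199 (m = -5 + 204 = 199)
D = 22838 (D = -2*(-39507 - 1*(-28088)) = -2*(-39507 + 28088) = -2*(-11419) = 22838)
W(O) = 5 + 6*O
D/W(m) = 22838/(5 + 6*199) = 22838/(5 + 1194) = 22838/1199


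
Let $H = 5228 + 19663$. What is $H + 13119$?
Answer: $38010$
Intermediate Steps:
$H = 24891$
$H + 13119 = 24891 + 13119 = 38010$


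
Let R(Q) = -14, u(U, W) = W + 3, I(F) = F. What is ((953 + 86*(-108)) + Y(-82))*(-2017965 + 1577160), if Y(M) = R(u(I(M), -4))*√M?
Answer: 3674109675 + 6171270*I*√82 ≈ 3.6741e+9 + 5.5883e+7*I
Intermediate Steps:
u(U, W) = 3 + W
Y(M) = -14*√M
((953 + 86*(-108)) + Y(-82))*(-2017965 + 1577160) = ((953 + 86*(-108)) - 14*I*√82)*(-2017965 + 1577160) = ((953 - 9288) - 14*I*√82)*(-440805) = (-8335 - 14*I*√82)*(-440805) = 3674109675 + 6171270*I*√82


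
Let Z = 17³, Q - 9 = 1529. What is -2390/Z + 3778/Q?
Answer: 7442747/3778097 ≈ 1.9700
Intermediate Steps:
Q = 1538 (Q = 9 + 1529 = 1538)
Z = 4913
-2390/Z + 3778/Q = -2390/4913 + 3778/1538 = -2390*1/4913 + 3778*(1/1538) = -2390/4913 + 1889/769 = 7442747/3778097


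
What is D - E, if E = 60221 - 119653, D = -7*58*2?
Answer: 58620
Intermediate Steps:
D = -812 (D = -406*2 = -812)
E = -59432
D - E = -812 - 1*(-59432) = -812 + 59432 = 58620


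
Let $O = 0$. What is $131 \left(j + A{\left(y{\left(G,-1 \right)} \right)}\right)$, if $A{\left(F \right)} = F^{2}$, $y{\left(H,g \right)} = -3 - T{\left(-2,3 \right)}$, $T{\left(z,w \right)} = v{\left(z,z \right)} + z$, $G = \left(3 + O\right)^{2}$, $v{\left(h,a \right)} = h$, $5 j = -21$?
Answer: $- \frac{2096}{5} \approx -419.2$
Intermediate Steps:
$j = - \frac{21}{5}$ ($j = \frac{1}{5} \left(-21\right) = - \frac{21}{5} \approx -4.2$)
$G = 9$ ($G = \left(3 + 0\right)^{2} = 3^{2} = 9$)
$T{\left(z,w \right)} = 2 z$ ($T{\left(z,w \right)} = z + z = 2 z$)
$y{\left(H,g \right)} = 1$ ($y{\left(H,g \right)} = -3 - 2 \left(-2\right) = -3 - -4 = -3 + 4 = 1$)
$131 \left(j + A{\left(y{\left(G,-1 \right)} \right)}\right) = 131 \left(- \frac{21}{5} + 1^{2}\right) = 131 \left(- \frac{21}{5} + 1\right) = 131 \left(- \frac{16}{5}\right) = - \frac{2096}{5}$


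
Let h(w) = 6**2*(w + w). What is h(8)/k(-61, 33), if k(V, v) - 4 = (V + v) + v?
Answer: 64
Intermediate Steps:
k(V, v) = 4 + V + 2*v (k(V, v) = 4 + ((V + v) + v) = 4 + (V + 2*v) = 4 + V + 2*v)
h(w) = 72*w (h(w) = 36*(2*w) = 72*w)
h(8)/k(-61, 33) = (72*8)/(4 - 61 + 2*33) = 576/(4 - 61 + 66) = 576/9 = 576*(1/9) = 64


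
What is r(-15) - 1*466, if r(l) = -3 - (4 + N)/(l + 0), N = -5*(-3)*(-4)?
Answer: -7091/15 ≈ -472.73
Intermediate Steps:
N = -60 (N = 15*(-4) = -60)
r(l) = -3 + 56/l (r(l) = -3 - (4 - 60)/(l + 0) = -3 - (-56)/l = -3 + 56/l)
r(-15) - 1*466 = (-3 + 56/(-15)) - 1*466 = (-3 + 56*(-1/15)) - 466 = (-3 - 56/15) - 466 = -101/15 - 466 = -7091/15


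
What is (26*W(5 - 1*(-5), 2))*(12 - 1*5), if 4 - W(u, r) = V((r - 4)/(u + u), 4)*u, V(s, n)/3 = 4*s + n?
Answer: -18928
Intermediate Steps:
V(s, n) = 3*n + 12*s (V(s, n) = 3*(4*s + n) = 3*(n + 4*s) = 3*n + 12*s)
W(u, r) = 4 - u*(12 + 6*(-4 + r)/u) (W(u, r) = 4 - (3*4 + 12*((r - 4)/(u + u)))*u = 4 - (12 + 12*((-4 + r)/((2*u))))*u = 4 - (12 + 12*((-4 + r)*(1/(2*u))))*u = 4 - (12 + 12*((-4 + r)/(2*u)))*u = 4 - (12 + 6*(-4 + r)/u)*u = 4 - u*(12 + 6*(-4 + r)/u))
(26*W(5 - 1*(-5), 2))*(12 - 1*5) = (26*(28 - 12*(5 - 1*(-5)) - 6*2))*(12 - 1*5) = (26*(28 - 12*(5 + 5) - 12))*(12 - 5) = (26*(28 - 12*10 - 12))*7 = (26*(28 - 120 - 12))*7 = (26*(-104))*7 = -2704*7 = -18928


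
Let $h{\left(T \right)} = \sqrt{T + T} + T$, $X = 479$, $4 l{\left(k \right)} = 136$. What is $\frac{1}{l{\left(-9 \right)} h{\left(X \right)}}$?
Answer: $\frac{1}{16218} - \frac{\sqrt{958}}{7768422} \approx 5.7676 \cdot 10^{-5}$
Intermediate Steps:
$l{\left(k \right)} = 34$ ($l{\left(k \right)} = \frac{1}{4} \cdot 136 = 34$)
$h{\left(T \right)} = T + \sqrt{2} \sqrt{T}$ ($h{\left(T \right)} = \sqrt{2 T} + T = \sqrt{2} \sqrt{T} + T = T + \sqrt{2} \sqrt{T}$)
$\frac{1}{l{\left(-9 \right)} h{\left(X \right)}} = \frac{1}{34 \left(479 + \sqrt{2} \sqrt{479}\right)} = \frac{1}{34 \left(479 + \sqrt{958}\right)}$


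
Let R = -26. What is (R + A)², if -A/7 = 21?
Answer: 29929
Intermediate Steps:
A = -147 (A = -7*21 = -147)
(R + A)² = (-26 - 147)² = (-173)² = 29929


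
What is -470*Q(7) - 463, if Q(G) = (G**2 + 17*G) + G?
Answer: -82713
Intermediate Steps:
Q(G) = G**2 + 18*G
-470*Q(7) - 463 = -3290*(18 + 7) - 463 = -3290*25 - 463 = -470*175 - 463 = -82250 - 463 = -82713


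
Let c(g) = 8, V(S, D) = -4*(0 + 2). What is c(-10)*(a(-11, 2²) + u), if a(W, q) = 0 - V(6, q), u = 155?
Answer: 1304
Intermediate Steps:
V(S, D) = -8 (V(S, D) = -4*2 = -8)
a(W, q) = 8 (a(W, q) = 0 - 1*(-8) = 0 + 8 = 8)
c(-10)*(a(-11, 2²) + u) = 8*(8 + 155) = 8*163 = 1304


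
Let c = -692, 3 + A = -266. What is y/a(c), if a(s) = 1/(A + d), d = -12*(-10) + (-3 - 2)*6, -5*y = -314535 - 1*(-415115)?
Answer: 3600764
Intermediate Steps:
A = -269 (A = -3 - 266 = -269)
y = -20116 (y = -(-314535 - 1*(-415115))/5 = -(-314535 + 415115)/5 = -1/5*100580 = -20116)
d = 90 (d = 120 - 5*6 = 120 - 30 = 90)
a(s) = -1/179 (a(s) = 1/(-269 + 90) = 1/(-179) = -1/179)
y/a(c) = -20116/(-1/179) = -20116*(-179) = 3600764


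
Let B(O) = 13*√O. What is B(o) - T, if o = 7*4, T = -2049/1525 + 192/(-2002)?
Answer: 2197449/1526525 + 26*√7 ≈ 70.229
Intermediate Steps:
T = -2197449/1526525 (T = -2049*1/1525 + 192*(-1/2002) = -2049/1525 - 96/1001 = -2197449/1526525 ≈ -1.4395)
o = 28
B(o) - T = 13*√28 - 1*(-2197449/1526525) = 13*(2*√7) + 2197449/1526525 = 26*√7 + 2197449/1526525 = 2197449/1526525 + 26*√7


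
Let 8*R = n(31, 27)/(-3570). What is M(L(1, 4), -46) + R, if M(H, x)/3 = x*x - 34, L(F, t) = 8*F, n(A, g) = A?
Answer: 178385729/28560 ≈ 6246.0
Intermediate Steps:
R = -31/28560 (R = (31/(-3570))/8 = (31*(-1/3570))/8 = (⅛)*(-31/3570) = -31/28560 ≈ -0.0010854)
M(H, x) = -102 + 3*x² (M(H, x) = 3*(x*x - 34) = 3*(x² - 34) = 3*(-34 + x²) = -102 + 3*x²)
M(L(1, 4), -46) + R = (-102 + 3*(-46)²) - 31/28560 = (-102 + 3*2116) - 31/28560 = (-102 + 6348) - 31/28560 = 6246 - 31/28560 = 178385729/28560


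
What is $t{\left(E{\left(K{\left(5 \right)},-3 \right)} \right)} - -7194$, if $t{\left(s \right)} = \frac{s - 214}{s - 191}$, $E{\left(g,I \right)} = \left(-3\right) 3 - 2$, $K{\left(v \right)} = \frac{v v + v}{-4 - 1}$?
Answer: $\frac{1453413}{202} \approx 7195.1$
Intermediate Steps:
$K{\left(v \right)} = - \frac{v}{5} - \frac{v^{2}}{5}$ ($K{\left(v \right)} = \frac{v^{2} + v}{-5} = \left(v + v^{2}\right) \left(- \frac{1}{5}\right) = - \frac{v}{5} - \frac{v^{2}}{5}$)
$E{\left(g,I \right)} = -11$ ($E{\left(g,I \right)} = -9 - 2 = -11$)
$t{\left(s \right)} = \frac{-214 + s}{-191 + s}$
$t{\left(E{\left(K{\left(5 \right)},-3 \right)} \right)} - -7194 = \frac{-214 - 11}{-191 - 11} - -7194 = \frac{1}{-202} \left(-225\right) + 7194 = \left(- \frac{1}{202}\right) \left(-225\right) + 7194 = \frac{225}{202} + 7194 = \frac{1453413}{202}$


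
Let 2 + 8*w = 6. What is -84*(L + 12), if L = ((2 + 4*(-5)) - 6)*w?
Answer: 0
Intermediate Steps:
w = ½ (w = -¼ + (⅛)*6 = -¼ + ¾ = ½ ≈ 0.50000)
L = -12 (L = ((2 + 4*(-5)) - 6)*(½) = ((2 - 20) - 6)*(½) = (-18 - 6)*(½) = -24*½ = -12)
-84*(L + 12) = -84*(-12 + 12) = -84*0 = 0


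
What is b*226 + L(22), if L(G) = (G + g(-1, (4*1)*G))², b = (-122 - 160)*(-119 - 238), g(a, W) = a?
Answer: 22752765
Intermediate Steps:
b = 100674 (b = -282*(-357) = 100674)
L(G) = (-1 + G)² (L(G) = (G - 1)² = (-1 + G)²)
b*226 + L(22) = 100674*226 + (-1 + 22)² = 22752324 + 21² = 22752324 + 441 = 22752765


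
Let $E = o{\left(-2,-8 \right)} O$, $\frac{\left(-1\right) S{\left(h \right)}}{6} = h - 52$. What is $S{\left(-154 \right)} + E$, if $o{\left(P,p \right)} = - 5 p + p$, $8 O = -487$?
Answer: $-712$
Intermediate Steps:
$O = - \frac{487}{8}$ ($O = \frac{1}{8} \left(-487\right) = - \frac{487}{8} \approx -60.875$)
$S{\left(h \right)} = 312 - 6 h$ ($S{\left(h \right)} = - 6 \left(h - 52\right) = - 6 \left(-52 + h\right) = 312 - 6 h$)
$o{\left(P,p \right)} = - 4 p$
$E = -1948$ ($E = \left(-4\right) \left(-8\right) \left(- \frac{487}{8}\right) = 32 \left(- \frac{487}{8}\right) = -1948$)
$S{\left(-154 \right)} + E = \left(312 - -924\right) - 1948 = \left(312 + 924\right) - 1948 = 1236 - 1948 = -712$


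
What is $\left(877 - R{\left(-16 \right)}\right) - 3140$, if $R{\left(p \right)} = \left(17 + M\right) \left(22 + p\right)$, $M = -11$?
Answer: $-2299$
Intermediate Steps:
$R{\left(p \right)} = 132 + 6 p$ ($R{\left(p \right)} = \left(17 - 11\right) \left(22 + p\right) = 6 \left(22 + p\right) = 132 + 6 p$)
$\left(877 - R{\left(-16 \right)}\right) - 3140 = \left(877 - \left(132 + 6 \left(-16\right)\right)\right) - 3140 = \left(877 - \left(132 - 96\right)\right) - 3140 = \left(877 - 36\right) - 3140 = 841 - 3140 = -2299$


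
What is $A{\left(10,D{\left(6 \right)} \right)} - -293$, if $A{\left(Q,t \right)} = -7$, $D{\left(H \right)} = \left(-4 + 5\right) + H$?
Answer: $286$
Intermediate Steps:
$D{\left(H \right)} = 1 + H$
$A{\left(10,D{\left(6 \right)} \right)} - -293 = -7 - -293 = -7 + 293 = 286$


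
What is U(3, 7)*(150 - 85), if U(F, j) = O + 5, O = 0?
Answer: 325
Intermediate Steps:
U(F, j) = 5 (U(F, j) = 0 + 5 = 5)
U(3, 7)*(150 - 85) = 5*(150 - 85) = 5*65 = 325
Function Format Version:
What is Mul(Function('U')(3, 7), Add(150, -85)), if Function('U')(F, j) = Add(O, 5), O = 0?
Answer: 325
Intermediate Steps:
Function('U')(F, j) = 5 (Function('U')(F, j) = Add(0, 5) = 5)
Mul(Function('U')(3, 7), Add(150, -85)) = Mul(5, Add(150, -85)) = Mul(5, 65) = 325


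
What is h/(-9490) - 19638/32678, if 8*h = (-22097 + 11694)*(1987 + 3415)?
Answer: 6283954949/8496280 ≈ 739.61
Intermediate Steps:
h = -28098503/4 (h = ((-22097 + 11694)*(1987 + 3415))/8 = (-10403*5402)/8 = (1/8)*(-56197006) = -28098503/4 ≈ -7.0246e+6)
h/(-9490) - 19638/32678 = -28098503/4/(-9490) - 19638/32678 = -28098503/4*(-1/9490) - 19638*1/32678 = 384911/520 - 9819/16339 = 6283954949/8496280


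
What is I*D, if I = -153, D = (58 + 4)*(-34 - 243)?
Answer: 2627622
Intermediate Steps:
D = -17174 (D = 62*(-277) = -17174)
I*D = -153*(-17174) = 2627622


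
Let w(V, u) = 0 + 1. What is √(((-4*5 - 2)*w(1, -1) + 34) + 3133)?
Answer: √3145 ≈ 56.080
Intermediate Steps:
w(V, u) = 1
√(((-4*5 - 2)*w(1, -1) + 34) + 3133) = √(((-4*5 - 2)*1 + 34) + 3133) = √(((-20 - 2)*1 + 34) + 3133) = √((-22*1 + 34) + 3133) = √((-22 + 34) + 3133) = √(12 + 3133) = √3145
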